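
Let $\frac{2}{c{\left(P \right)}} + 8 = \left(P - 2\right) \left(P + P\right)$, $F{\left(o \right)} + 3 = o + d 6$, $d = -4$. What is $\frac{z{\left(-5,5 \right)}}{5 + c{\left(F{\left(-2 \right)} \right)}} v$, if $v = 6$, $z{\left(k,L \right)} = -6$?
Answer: $- \frac{2685}{373} \approx -7.1984$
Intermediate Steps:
$F{\left(o \right)} = -27 + o$ ($F{\left(o \right)} = -3 + \left(o - 24\right) = -3 + \left(-24 + o\right) = -27 + o$)
$c{\left(P \right)} = \frac{2}{-8 + 2 P \left(-2 + P\right)}$ ($c{\left(P \right)} = \frac{2}{-8 + \left(P - 2\right) \left(P + P\right)} = \frac{2}{-8 + \left(-2 + P\right) 2 P} = \frac{2}{-8 + 2 P \left(-2 + P\right)}$)
$\frac{z{\left(-5,5 \right)}}{5 + c{\left(F{\left(-2 \right)} \right)}} v = \frac{1}{5 + \frac{1}{-4 + \left(-27 - 2\right)^{2} - 2 \left(-27 - 2\right)}} \left(-6\right) 6 = \frac{1}{5 + \frac{1}{-4 + \left(-29\right)^{2} - -58}} \left(-6\right) 6 = \frac{1}{5 + \frac{1}{-4 + 841 + 58}} \left(-6\right) 6 = \frac{1}{5 + \frac{1}{895}} \left(-6\right) 6 = \frac{1}{\frac{4476}{895}} \left(-6\right) 6 = \frac{895}{4476} \left(-6\right) 6 = \left(- \frac{895}{746}\right) 6 = - \frac{2685}{373}$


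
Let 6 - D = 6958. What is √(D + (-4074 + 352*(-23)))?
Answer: I*√19122 ≈ 138.28*I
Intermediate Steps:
D = -6952 (D = 6 - 1*6958 = 6 - 6958 = -6952)
√(D + (-4074 + 352*(-23))) = √(-6952 + (-4074 + 352*(-23))) = √(-6952 + (-4074 - 8096)) = √(-6952 - 12170) = √(-19122) = I*√19122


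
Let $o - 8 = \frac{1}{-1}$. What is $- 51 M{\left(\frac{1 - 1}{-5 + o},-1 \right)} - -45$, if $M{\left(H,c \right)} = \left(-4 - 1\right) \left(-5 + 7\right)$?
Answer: $555$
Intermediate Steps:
$o = 7$ ($o = 8 + \frac{1}{-1} = 8 - 1 = 7$)
$M{\left(H,c \right)} = -10$ ($M{\left(H,c \right)} = \left(-5\right) 2 = -10$)
$- 51 M{\left(\frac{1 - 1}{-5 + o},-1 \right)} - -45 = \left(-51\right) \left(-10\right) - -45 = 510 + 45 = 555$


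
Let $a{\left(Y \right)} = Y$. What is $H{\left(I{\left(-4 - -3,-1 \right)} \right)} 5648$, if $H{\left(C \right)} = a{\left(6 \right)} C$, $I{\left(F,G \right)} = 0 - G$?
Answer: $33888$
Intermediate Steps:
$I{\left(F,G \right)} = - G$
$H{\left(C \right)} = 6 C$
$H{\left(I{\left(-4 - -3,-1 \right)} \right)} 5648 = 6 \left(\left(-1\right) \left(-1\right)\right) 5648 = 6 \cdot 1 \cdot 5648 = 6 \cdot 5648 = 33888$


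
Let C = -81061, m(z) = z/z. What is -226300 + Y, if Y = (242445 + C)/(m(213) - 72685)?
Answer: -4112137646/18171 ≈ -2.2630e+5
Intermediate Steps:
m(z) = 1
Y = -40346/18171 (Y = (242445 - 81061)/(1 - 72685) = 161384/(-72684) = 161384*(-1/72684) = -40346/18171 ≈ -2.2204)
-226300 + Y = -226300 - 40346/18171 = -4112137646/18171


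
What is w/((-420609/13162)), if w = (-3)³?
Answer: 118458/140203 ≈ 0.84490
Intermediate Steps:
w = -27
w/((-420609/13162)) = -27/((-420609/13162)) = -27/((-420609*1/13162)) = -27/(-420609/13162) = -27*(-13162/420609) = 118458/140203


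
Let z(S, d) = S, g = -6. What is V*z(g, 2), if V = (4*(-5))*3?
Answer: 360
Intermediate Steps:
V = -60 (V = -20*3 = -60)
V*z(g, 2) = -60*(-6) = 360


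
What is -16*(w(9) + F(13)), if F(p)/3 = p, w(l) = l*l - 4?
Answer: -1856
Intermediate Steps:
w(l) = -4 + l² (w(l) = l² - 4 = -4 + l²)
F(p) = 3*p
-16*(w(9) + F(13)) = -16*((-4 + 9²) + 3*13) = -16*((-4 + 81) + 39) = -16*(77 + 39) = -16*116 = -1856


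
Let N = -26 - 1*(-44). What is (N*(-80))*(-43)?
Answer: 61920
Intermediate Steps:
N = 18 (N = -26 + 44 = 18)
(N*(-80))*(-43) = (18*(-80))*(-43) = -1440*(-43) = 61920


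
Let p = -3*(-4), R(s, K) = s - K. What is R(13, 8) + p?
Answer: 17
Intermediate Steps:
p = 12
R(13, 8) + p = (13 - 1*8) + 12 = (13 - 8) + 12 = 5 + 12 = 17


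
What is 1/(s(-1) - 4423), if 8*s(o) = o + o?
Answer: -4/17693 ≈ -0.00022608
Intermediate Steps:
s(o) = o/4 (s(o) = (o + o)/8 = (2*o)/8 = o/4)
1/(s(-1) - 4423) = 1/((1/4)*(-1) - 4423) = 1/(-1/4 - 4423) = 1/(-17693/4) = -4/17693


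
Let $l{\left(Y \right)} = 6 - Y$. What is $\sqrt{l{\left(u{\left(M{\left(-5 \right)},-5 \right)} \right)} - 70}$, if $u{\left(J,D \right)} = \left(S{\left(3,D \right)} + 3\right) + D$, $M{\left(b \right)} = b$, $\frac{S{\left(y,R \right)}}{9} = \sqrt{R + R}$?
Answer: $\sqrt{-62 - 9 i \sqrt{10}} \approx 1.7636 - 8.0691 i$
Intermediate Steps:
$S{\left(y,R \right)} = 9 \sqrt{2} \sqrt{R}$ ($S{\left(y,R \right)} = 9 \sqrt{R + R} = 9 \sqrt{2 R} = 9 \sqrt{2} \sqrt{R}$)
$u{\left(J,D \right)} = 3 + D + 9 \sqrt{2} \sqrt{D}$ ($u{\left(J,D \right)} = \left(9 \sqrt{2} \sqrt{D} + 3\right) + D = \left(3 + 9 \sqrt{2} \sqrt{D}\right) + D = 3 + D + 9 \sqrt{2} \sqrt{D}$)
$\sqrt{l{\left(u{\left(M{\left(-5 \right)},-5 \right)} \right)} - 70} = \sqrt{\left(6 - \left(3 - 5 + 9 \sqrt{2} \sqrt{-5}\right)\right) - 70} = \sqrt{\left(6 - \left(3 - 5 + 9 \sqrt{2} i \sqrt{5}\right)\right) - 70} = \sqrt{\left(6 - \left(3 - 5 + 9 i \sqrt{10}\right)\right) - 70} = \sqrt{\left(6 - \left(-2 + 9 i \sqrt{10}\right)\right) - 70} = \sqrt{\left(6 + \left(2 - 9 i \sqrt{10}\right)\right) - 70} = \sqrt{\left(8 - 9 i \sqrt{10}\right) - 70} = \sqrt{-62 - 9 i \sqrt{10}}$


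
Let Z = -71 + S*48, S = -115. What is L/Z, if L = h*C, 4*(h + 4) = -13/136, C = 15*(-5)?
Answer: -164175/3041504 ≈ -0.053978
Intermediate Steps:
Z = -5591 (Z = -71 - 115*48 = -71 - 5520 = -5591)
C = -75
h = -2189/544 (h = -4 + (-13/136)/4 = -4 + (-13*1/136)/4 = -4 + (1/4)*(-13/136) = -4 - 13/544 = -2189/544 ≈ -4.0239)
L = 164175/544 (L = -2189/544*(-75) = 164175/544 ≈ 301.79)
L/Z = (164175/544)/(-5591) = (164175/544)*(-1/5591) = -164175/3041504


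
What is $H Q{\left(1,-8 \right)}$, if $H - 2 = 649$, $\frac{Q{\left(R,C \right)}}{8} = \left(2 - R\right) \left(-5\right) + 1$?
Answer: $-20832$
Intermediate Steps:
$Q{\left(R,C \right)} = -72 + 40 R$ ($Q{\left(R,C \right)} = 8 \left(\left(2 - R\right) \left(-5\right) + 1\right) = 8 \left(\left(-10 + 5 R\right) + 1\right) = 8 \left(-9 + 5 R\right) = -72 + 40 R$)
$H = 651$ ($H = 2 + 649 = 651$)
$H Q{\left(1,-8 \right)} = 651 \left(-72 + 40 \cdot 1\right) = 651 \left(-72 + 40\right) = 651 \left(-32\right) = -20832$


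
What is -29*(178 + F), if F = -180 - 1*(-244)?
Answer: -7018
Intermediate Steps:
F = 64 (F = -180 + 244 = 64)
-29*(178 + F) = -29*(178 + 64) = -29*242 = -7018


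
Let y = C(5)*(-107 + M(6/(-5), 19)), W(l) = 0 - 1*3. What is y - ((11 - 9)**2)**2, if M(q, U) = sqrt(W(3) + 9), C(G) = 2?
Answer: -230 + 2*sqrt(6) ≈ -225.10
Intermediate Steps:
W(l) = -3 (W(l) = 0 - 3 = -3)
M(q, U) = sqrt(6) (M(q, U) = sqrt(-3 + 9) = sqrt(6))
y = -214 + 2*sqrt(6) (y = 2*(-107 + sqrt(6)) = -214 + 2*sqrt(6) ≈ -209.10)
y - ((11 - 9)**2)**2 = (-214 + 2*sqrt(6)) - ((11 - 9)**2)**2 = (-214 + 2*sqrt(6)) - (2**2)**2 = (-214 + 2*sqrt(6)) - 1*4**2 = (-214 + 2*sqrt(6)) - 1*16 = (-214 + 2*sqrt(6)) - 16 = -230 + 2*sqrt(6)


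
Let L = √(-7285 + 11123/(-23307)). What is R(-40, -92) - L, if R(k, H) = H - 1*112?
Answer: -204 - I*√3957589617726/23307 ≈ -204.0 - 85.355*I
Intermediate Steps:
R(k, H) = -112 + H (R(k, H) = H - 112 = -112 + H)
L = I*√3957589617726/23307 (L = √(-7285 + 11123*(-1/23307)) = √(-7285 - 11123/23307) = √(-169802618/23307) = I*√3957589617726/23307 ≈ 85.355*I)
R(-40, -92) - L = (-112 - 92) - I*√3957589617726/23307 = -204 - I*√3957589617726/23307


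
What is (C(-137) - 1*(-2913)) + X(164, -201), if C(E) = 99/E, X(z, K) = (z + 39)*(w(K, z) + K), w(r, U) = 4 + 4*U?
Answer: 13164231/137 ≈ 96089.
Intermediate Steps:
X(z, K) = (39 + z)*(4 + K + 4*z) (X(z, K) = (z + 39)*((4 + 4*z) + K) = (39 + z)*(4 + K + 4*z))
(C(-137) - 1*(-2913)) + X(164, -201) = (99/(-137) - 1*(-2913)) + (156 + 4*164**2 + 39*(-201) + 160*164 - 201*164) = (99*(-1/137) + 2913) + (156 + 4*26896 - 7839 + 26240 - 32964) = (-99/137 + 2913) + (156 + 107584 - 7839 + 26240 - 32964) = 398982/137 + 93177 = 13164231/137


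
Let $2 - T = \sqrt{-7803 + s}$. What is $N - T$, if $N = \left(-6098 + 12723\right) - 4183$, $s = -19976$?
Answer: $2440 + i \sqrt{27779} \approx 2440.0 + 166.67 i$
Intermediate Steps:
$T = 2 - i \sqrt{27779}$ ($T = 2 - \sqrt{-7803 - 19976} = 2 - \sqrt{-27779} = 2 - i \sqrt{27779} \approx 2.0 - 166.67 i$)
$N = 2442$ ($N = 6625 - 4183 = 2442$)
$N - T = 2442 - \left(2 - i \sqrt{27779}\right) = 2440 + i \sqrt{27779}$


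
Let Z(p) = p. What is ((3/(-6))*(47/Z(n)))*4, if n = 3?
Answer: -94/3 ≈ -31.333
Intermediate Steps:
((3/(-6))*(47/Z(n)))*4 = ((3/(-6))*(47/3))*4 = ((3*(-⅙))*(47*(⅓)))*4 = -½*47/3*4 = -47/6*4 = -94/3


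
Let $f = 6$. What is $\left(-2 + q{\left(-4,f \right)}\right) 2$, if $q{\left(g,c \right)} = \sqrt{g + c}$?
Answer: $-4 + 2 \sqrt{2} \approx -1.1716$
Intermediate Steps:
$q{\left(g,c \right)} = \sqrt{c + g}$
$\left(-2 + q{\left(-4,f \right)}\right) 2 = \left(-2 + \sqrt{6 - 4}\right) 2 = \left(-2 + \sqrt{2}\right) 2 = -4 + 2 \sqrt{2}$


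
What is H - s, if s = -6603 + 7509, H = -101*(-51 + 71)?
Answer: -2926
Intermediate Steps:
H = -2020 (H = -101*20 = -2020)
s = 906
H - s = -2020 - 1*906 = -2020 - 906 = -2926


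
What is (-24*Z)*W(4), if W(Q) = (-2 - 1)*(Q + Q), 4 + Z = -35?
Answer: -22464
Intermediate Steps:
Z = -39 (Z = -4 - 35 = -39)
W(Q) = -6*Q
(-24*Z)*W(4) = (-24*(-39))*(-6*4) = 936*(-24) = -22464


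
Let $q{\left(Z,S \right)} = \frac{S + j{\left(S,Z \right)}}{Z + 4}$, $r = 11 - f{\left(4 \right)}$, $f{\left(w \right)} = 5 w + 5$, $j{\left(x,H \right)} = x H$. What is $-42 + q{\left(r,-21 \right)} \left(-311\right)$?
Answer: $\frac{84483}{10} \approx 8448.3$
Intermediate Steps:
$j{\left(x,H \right)} = H x$
$f{\left(w \right)} = 5 + 5 w$
$r = -14$ ($r = 11 - \left(5 + 5 \cdot 4\right) = 11 - \left(5 + 20\right) = 11 - 25 = -14$)
$q{\left(Z,S \right)} = \frac{S + S Z}{4 + Z}$ ($q{\left(Z,S \right)} = \frac{S + Z S}{Z + 4} = \frac{S + S Z}{4 + Z}$)
$-42 + q{\left(r,-21 \right)} \left(-311\right) = -42 + - \frac{21 \left(1 - 14\right)}{4 - 14} \left(-311\right) = -42 + \left(-21\right) \frac{1}{-10} \left(-13\right) \left(-311\right) = -42 + \left(-21\right) \left(- \frac{1}{10}\right) \left(-13\right) \left(-311\right) = -42 - - \frac{84903}{10} = -42 + \frac{84903}{10} = \frac{84483}{10}$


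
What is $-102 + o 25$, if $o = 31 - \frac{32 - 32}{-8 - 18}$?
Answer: $673$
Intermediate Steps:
$o = 31$ ($o = 31 - \frac{0}{-8 - 18} = 31 - \frac{0}{-26} = 31 - 0 \left(- \frac{1}{26}\right) = 31 - 0 = 31 + 0 = 31$)
$-102 + o 25 = -102 + 31 \cdot 25 = -102 + 775 = 673$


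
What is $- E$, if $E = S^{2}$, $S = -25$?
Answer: $-625$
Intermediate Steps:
$E = 625$ ($E = \left(-25\right)^{2} = 625$)
$- E = \left(-1\right) 625 = -625$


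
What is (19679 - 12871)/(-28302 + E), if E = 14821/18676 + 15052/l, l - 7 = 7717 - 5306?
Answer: -153719765472/638880421603 ≈ -0.24061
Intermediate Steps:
l = 2418 (l = 7 + (7717 - 5306) = 7 + 2411 = 2418)
E = 158474165/22579284 (E = 14821/18676 + 15052/2418 = 14821*(1/18676) + 15052*(1/2418) = 14821/18676 + 7526/1209 = 158474165/22579284 ≈ 7.0186)
(19679 - 12871)/(-28302 + E) = (19679 - 12871)/(-28302 + 158474165/22579284) = 6808/(-638880421603/22579284) = 6808*(-22579284/638880421603) = -153719765472/638880421603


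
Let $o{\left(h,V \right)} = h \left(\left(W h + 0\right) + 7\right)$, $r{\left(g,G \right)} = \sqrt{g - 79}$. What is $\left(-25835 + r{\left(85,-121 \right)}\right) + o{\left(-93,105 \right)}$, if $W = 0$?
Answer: $-26486 + \sqrt{6} \approx -26484.0$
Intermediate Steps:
$r{\left(g,G \right)} = \sqrt{-79 + g}$
$o{\left(h,V \right)} = 7 h$ ($o{\left(h,V \right)} = h \left(\left(0 h + 0\right) + 7\right) = h \left(\left(0 + 0\right) + 7\right) = h \left(0 + 7\right) = h 7 = 7 h$)
$\left(-25835 + r{\left(85,-121 \right)}\right) + o{\left(-93,105 \right)} = \left(-25835 + \sqrt{-79 + 85}\right) + 7 \left(-93\right) = \left(-25835 + \sqrt{6}\right) - 651 = -26486 + \sqrt{6}$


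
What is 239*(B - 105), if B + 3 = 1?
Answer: -25573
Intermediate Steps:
B = -2 (B = -3 + 1 = -2)
239*(B - 105) = 239*(-2 - 105) = 239*(-107) = -25573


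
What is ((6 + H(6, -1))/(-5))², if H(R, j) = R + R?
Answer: 324/25 ≈ 12.960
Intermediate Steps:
H(R, j) = 2*R
((6 + H(6, -1))/(-5))² = ((6 + 2*6)/(-5))² = (-(6 + 12)/5)² = (-⅕*18)² = (-18/5)² = 324/25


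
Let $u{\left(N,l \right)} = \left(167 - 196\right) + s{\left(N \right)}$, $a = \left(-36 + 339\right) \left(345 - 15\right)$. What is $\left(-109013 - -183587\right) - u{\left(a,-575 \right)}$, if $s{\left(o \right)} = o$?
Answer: $-25387$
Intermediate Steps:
$a = 99990$ ($a = 303 \cdot 330 = 99990$)
$u{\left(N,l \right)} = -29 + N$ ($u{\left(N,l \right)} = \left(167 - 196\right) + N = -29 + N$)
$\left(-109013 - -183587\right) - u{\left(a,-575 \right)} = \left(-109013 - -183587\right) - \left(-29 + 99990\right) = \left(-109013 + 183587\right) - 99961 = 74574 - 99961 = -25387$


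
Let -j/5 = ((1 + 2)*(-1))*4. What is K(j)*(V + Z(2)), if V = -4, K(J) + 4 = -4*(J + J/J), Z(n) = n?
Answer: 496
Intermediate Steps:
j = 60 (j = -5*(1 + 2)*(-1)*4 = -5*3*(-1)*4 = -(-15)*4 = -5*(-12) = 60)
K(J) = -8 - 4*J (K(J) = -4 - 4*(J + J/J) = -4 - 4*(J + 1) = -4 - 4*(1 + J) = -4 + (-4 - 4*J) = -8 - 4*J)
K(j)*(V + Z(2)) = (-8 - 4*60)*(-4 + 2) = (-8 - 240)*(-2) = -248*(-2) = 496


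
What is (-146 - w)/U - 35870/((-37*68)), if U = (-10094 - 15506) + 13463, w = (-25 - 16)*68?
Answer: 12609027/898138 ≈ 14.039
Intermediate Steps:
w = -2788 (w = -41*68 = -2788)
U = -12137 (U = -25600 + 13463 = -12137)
(-146 - w)/U - 35870/((-37*68)) = (-146 - 1*(-2788))/(-12137) - 35870/((-37*68)) = (-146 + 2788)*(-1/12137) - 35870/(-2516) = 2642*(-1/12137) - 35870*(-1/2516) = -2642/12137 + 1055/74 = 12609027/898138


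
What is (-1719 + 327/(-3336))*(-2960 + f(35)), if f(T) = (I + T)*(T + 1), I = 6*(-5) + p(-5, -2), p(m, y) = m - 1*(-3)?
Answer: 1362997181/278 ≈ 4.9029e+6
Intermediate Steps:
p(m, y) = 3 + m (p(m, y) = m + 3 = 3 + m)
I = -32 (I = 6*(-5) + (3 - 5) = -30 - 2 = -32)
f(T) = (1 + T)*(-32 + T) (f(T) = (-32 + T)*(T + 1) = (-32 + T)*(1 + T) = (1 + T)*(-32 + T))
(-1719 + 327/(-3336))*(-2960 + f(35)) = (-1719 + 327/(-3336))*(-2960 + (-32 + 35² - 31*35)) = (-1719 + 327*(-1/3336))*(-2960 + (-32 + 1225 - 1085)) = (-1719 - 109/1112)*(-2960 + 108) = -1911637/1112*(-2852) = 1362997181/278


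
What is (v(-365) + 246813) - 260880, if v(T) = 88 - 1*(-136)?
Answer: -13843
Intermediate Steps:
v(T) = 224 (v(T) = 88 + 136 = 224)
(v(-365) + 246813) - 260880 = (224 + 246813) - 260880 = 247037 - 260880 = -13843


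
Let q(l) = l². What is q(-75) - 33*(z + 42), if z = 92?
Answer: 1203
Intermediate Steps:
q(-75) - 33*(z + 42) = (-75)² - 33*(92 + 42) = 5625 - 33*134 = 5625 - 1*4422 = 5625 - 4422 = 1203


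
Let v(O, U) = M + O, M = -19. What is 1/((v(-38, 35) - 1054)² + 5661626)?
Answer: 1/6895947 ≈ 1.4501e-7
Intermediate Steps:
v(O, U) = -19 + O
1/((v(-38, 35) - 1054)² + 5661626) = 1/(((-19 - 38) - 1054)² + 5661626) = 1/((-57 - 1054)² + 5661626) = 1/((-1111)² + 5661626) = 1/(1234321 + 5661626) = 1/6895947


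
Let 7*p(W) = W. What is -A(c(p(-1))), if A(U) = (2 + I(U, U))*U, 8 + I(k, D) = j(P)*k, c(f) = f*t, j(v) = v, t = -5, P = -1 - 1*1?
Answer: 260/49 ≈ 5.3061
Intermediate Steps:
P = -2 (P = -1 - 1 = -2)
p(W) = W/7
c(f) = -5*f (c(f) = f*(-5) = -5*f)
I(k, D) = -8 - 2*k
A(U) = U*(-6 - 2*U) (A(U) = (2 + (-8 - 2*U))*U = (-6 - 2*U)*U = U*(-6 - 2*U))
-A(c(p(-1))) = -2*(-5*(-1)/7)*(-3 - (-5)*(⅐)*(-1)) = -2*(-5*(-⅐))*(-3 - (-5)*(-1)/7) = -2*5*(-3 - 1*5/7)/7 = -2*5*(-3 - 5/7)/7 = -2*5*(-26)/(7*7) = -1*(-260/49) = 260/49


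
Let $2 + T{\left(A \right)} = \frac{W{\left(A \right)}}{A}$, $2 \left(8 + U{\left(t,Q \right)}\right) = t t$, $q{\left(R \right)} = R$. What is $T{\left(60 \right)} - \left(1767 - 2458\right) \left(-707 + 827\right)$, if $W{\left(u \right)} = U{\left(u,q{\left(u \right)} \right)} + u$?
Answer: $\frac{1244233}{15} \approx 82949.0$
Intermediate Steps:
$U{\left(t,Q \right)} = -8 + \frac{t^{2}}{2}$ ($U{\left(t,Q \right)} = -8 + \frac{t t}{2} = -8 + \frac{t^{2}}{2}$)
$W{\left(u \right)} = -8 + u + \frac{u^{2}}{2}$ ($W{\left(u \right)} = \left(-8 + \frac{u^{2}}{2}\right) + u = -8 + u + \frac{u^{2}}{2}$)
$T{\left(A \right)} = -2 + \frac{-8 + A + \frac{A^{2}}{2}}{A}$
$T{\left(60 \right)} - \left(1767 - 2458\right) \left(-707 + 827\right) = \left(-1 + \frac{1}{2} \cdot 60 - \frac{8}{60}\right) - \left(1767 - 2458\right) \left(-707 + 827\right) = \left(-1 + 30 - \frac{2}{15}\right) - \left(-691\right) 120 = \left(-1 + 30 - \frac{2}{15}\right) - -82920 = \frac{433}{15} + 82920 = \frac{1244233}{15}$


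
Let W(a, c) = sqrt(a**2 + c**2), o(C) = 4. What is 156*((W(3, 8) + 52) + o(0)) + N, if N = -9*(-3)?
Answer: 8763 + 156*sqrt(73) ≈ 10096.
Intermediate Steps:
N = 27
156*((W(3, 8) + 52) + o(0)) + N = 156*((sqrt(3**2 + 8**2) + 52) + 4) + 27 = 156*((sqrt(9 + 64) + 52) + 4) + 27 = 156*((sqrt(73) + 52) + 4) + 27 = 156*((52 + sqrt(73)) + 4) + 27 = 156*(56 + sqrt(73)) + 27 = (8736 + 156*sqrt(73)) + 27 = 8763 + 156*sqrt(73)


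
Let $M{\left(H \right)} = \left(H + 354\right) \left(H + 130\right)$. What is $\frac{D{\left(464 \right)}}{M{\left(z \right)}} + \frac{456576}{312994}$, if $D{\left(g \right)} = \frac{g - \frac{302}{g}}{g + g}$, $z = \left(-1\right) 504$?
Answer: $\frac{6113754754259}{4191102643200} \approx 1.4587$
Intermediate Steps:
$z = -504$
$D{\left(g \right)} = \frac{g - \frac{302}{g}}{2 g}$
$M{\left(H \right)} = \left(130 + H\right) \left(354 + H\right)$ ($M{\left(H \right)} = \left(354 + H\right) \left(130 + H\right) = \left(130 + H\right) \left(354 + H\right)$)
$\frac{D{\left(464 \right)}}{M{\left(z \right)}} + \frac{456576}{312994} = \frac{\frac{1}{2} - \frac{151}{215296}}{46020 + \left(-504\right)^{2} + 484 \left(-504\right)} + \frac{456576}{312994} = \frac{\frac{1}{2} - \frac{151}{215296}}{46020 + 254016 - 243936} + 456576 \cdot \frac{1}{312994} = \frac{\frac{1}{2} - \frac{151}{215296}}{56100} + \frac{5568}{3817} = \frac{107497}{215296} \cdot \frac{1}{56100} + \frac{5568}{3817} = \frac{107497}{12078105600} + \frac{5568}{3817} = \frac{6113754754259}{4191102643200}$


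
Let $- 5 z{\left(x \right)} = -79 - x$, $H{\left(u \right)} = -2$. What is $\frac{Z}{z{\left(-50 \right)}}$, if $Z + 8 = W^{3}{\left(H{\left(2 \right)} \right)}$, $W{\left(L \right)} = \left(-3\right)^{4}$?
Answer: $\frac{2657165}{29} \approx 91626.0$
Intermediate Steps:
$W{\left(L \right)} = 81$
$z{\left(x \right)} = \frac{79}{5} + \frac{x}{5}$ ($z{\left(x \right)} = - \frac{-79 - x}{5} = \frac{79}{5} + \frac{x}{5}$)
$Z = 531433$ ($Z = -8 + 81^{3} = -8 + 531441 = 531433$)
$\frac{Z}{z{\left(-50 \right)}} = \frac{531433}{\frac{79}{5} + \frac{1}{5} \left(-50\right)} = \frac{531433}{\frac{79}{5} - 10} = \frac{531433}{\frac{29}{5}} = 531433 \cdot \frac{5}{29} = \frac{2657165}{29}$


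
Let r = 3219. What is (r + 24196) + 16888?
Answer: 44303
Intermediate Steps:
(r + 24196) + 16888 = (3219 + 24196) + 16888 = 27415 + 16888 = 44303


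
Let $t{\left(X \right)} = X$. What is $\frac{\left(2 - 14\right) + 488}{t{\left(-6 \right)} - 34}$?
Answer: $- \frac{119}{10} \approx -11.9$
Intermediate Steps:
$\frac{\left(2 - 14\right) + 488}{t{\left(-6 \right)} - 34} = \frac{\left(2 - 14\right) + 488}{-6 - 34} = \frac{\left(2 - 14\right) + 488}{-40} = \left(-12 + 488\right) \left(- \frac{1}{40}\right) = 476 \left(- \frac{1}{40}\right) = - \frac{119}{10}$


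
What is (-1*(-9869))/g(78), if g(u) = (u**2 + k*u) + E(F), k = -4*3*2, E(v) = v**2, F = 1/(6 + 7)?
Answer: 1667861/711829 ≈ 2.3431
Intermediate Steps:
F = 1/13 ≈ 0.076923
k = -24 (k = -12*2 = -24)
g(u) = 1/169 + u**2 - 24*u (g(u) = (u**2 - 24*u) + (1/13)**2 = (u**2 - 24*u) + 1/169 = 1/169 + u**2 - 24*u)
(-1*(-9869))/g(78) = (-1*(-9869))/(1/169 + 78**2 - 24*78) = 9869/(1/169 + 6084 - 1872) = 9869/(711829/169) = 9869*(169/711829) = 1667861/711829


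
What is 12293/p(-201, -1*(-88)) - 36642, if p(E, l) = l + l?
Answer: -6436699/176 ≈ -36572.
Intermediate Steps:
p(E, l) = 2*l
12293/p(-201, -1*(-88)) - 36642 = 12293/((2*(-1*(-88)))) - 36642 = 12293/((2*88)) - 36642 = 12293/176 - 36642 = -6436699/176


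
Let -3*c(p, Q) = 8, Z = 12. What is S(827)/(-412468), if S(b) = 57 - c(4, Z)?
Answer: -179/1237404 ≈ -0.00014466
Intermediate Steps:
c(p, Q) = -8/3 (c(p, Q) = -⅓*8 = -8/3)
S(b) = 179/3 (S(b) = 57 - 1*(-8/3) = 57 + 8/3 = 179/3)
S(827)/(-412468) = (179/3)/(-412468) = (179/3)*(-1/412468) = -179/1237404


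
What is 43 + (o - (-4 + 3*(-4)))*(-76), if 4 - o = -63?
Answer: -6265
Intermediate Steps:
o = 67 (o = 4 - 1*(-63) = 4 + 63 = 67)
43 + (o - (-4 + 3*(-4)))*(-76) = 43 + (67 - (-4 + 3*(-4)))*(-76) = 43 + (67 - (-4 - 12))*(-76) = 43 + (67 - 1*(-16))*(-76) = 43 + (67 + 16)*(-76) = 43 + 83*(-76) = 43 - 6308 = -6265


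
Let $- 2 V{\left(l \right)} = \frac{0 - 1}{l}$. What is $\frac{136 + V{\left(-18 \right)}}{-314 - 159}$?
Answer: $- \frac{445}{1548} \approx -0.28747$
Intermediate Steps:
$V{\left(l \right)} = \frac{1}{2 l}$ ($V{\left(l \right)} = - \frac{\left(0 - 1\right) \frac{1}{l}}{2} = - \frac{\left(-1\right) \frac{1}{l}}{2} = \frac{1}{2 l}$)
$\frac{136 + V{\left(-18 \right)}}{-314 - 159} = \frac{136 + \frac{1}{2 \left(-18\right)}}{-314 - 159} = \frac{136 + \frac{1}{2} \left(- \frac{1}{18}\right)}{-473} = \left(136 - \frac{1}{36}\right) \left(- \frac{1}{473}\right) = \frac{4895}{36} \left(- \frac{1}{473}\right) = - \frac{445}{1548}$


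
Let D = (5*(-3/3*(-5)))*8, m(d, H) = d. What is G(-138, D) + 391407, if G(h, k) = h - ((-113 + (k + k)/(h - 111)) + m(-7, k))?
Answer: 97456261/249 ≈ 3.9139e+5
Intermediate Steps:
D = 200 (D = (5*(-3*1/3*(-5)))*8 = (5*(-1*(-5)))*8 = (5*5)*8 = 25*8 = 200)
G(h, k) = 120 + h - 2*k/(-111 + h) (G(h, k) = h - ((-113 + (k + k)/(h - 111)) - 7) = h - ((-113 + (2*k)/(-111 + h)) - 7) = h - ((-113 + 2*k/(-111 + h)) - 7) = h - (-120 + 2*k/(-111 + h)) = h + (120 - 2*k/(-111 + h)) = 120 + h - 2*k/(-111 + h))
G(-138, D) + 391407 = (-13320 + (-138)**2 - 2*200 + 9*(-138))/(-111 - 138) + 391407 = (-13320 + 19044 - 400 - 1242)/(-249) + 391407 = -1/249*4082 + 391407 = -4082/249 + 391407 = 97456261/249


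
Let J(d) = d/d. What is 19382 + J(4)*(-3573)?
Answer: 15809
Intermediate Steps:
J(d) = 1
19382 + J(4)*(-3573) = 19382 + 1*(-3573) = 19382 - 3573 = 15809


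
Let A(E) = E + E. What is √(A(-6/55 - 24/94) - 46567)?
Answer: I*√311176041715/2585 ≈ 215.8*I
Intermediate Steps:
A(E) = 2*E
√(A(-6/55 - 24/94) - 46567) = √(2*(-6/55 - 24/94) - 46567) = √(2*(-6*1/55 - 24*1/94) - 46567) = √(2*(-6/55 - 12/47) - 46567) = √(2*(-942/2585) - 46567) = √(-1884/2585 - 46567) = √(-120377579/2585) = I*√311176041715/2585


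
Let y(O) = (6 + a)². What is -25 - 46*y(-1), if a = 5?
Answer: -5591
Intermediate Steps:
y(O) = 121 (y(O) = (6 + 5)² = 11² = 121)
-25 - 46*y(-1) = -25 - 46*121 = -25 - 5566 = -5591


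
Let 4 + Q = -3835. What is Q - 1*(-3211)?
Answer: -628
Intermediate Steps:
Q = -3839 (Q = -4 - 3835 = -3839)
Q - 1*(-3211) = -3839 - 1*(-3211) = -3839 + 3211 = -628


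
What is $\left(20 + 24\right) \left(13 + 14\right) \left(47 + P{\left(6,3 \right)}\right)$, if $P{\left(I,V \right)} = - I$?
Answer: $48708$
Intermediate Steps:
$\left(20 + 24\right) \left(13 + 14\right) \left(47 + P{\left(6,3 \right)}\right) = \left(20 + 24\right) \left(13 + 14\right) \left(47 - 6\right) = 44 \cdot 27 \left(47 - 6\right) = 1188 \cdot 41 = 48708$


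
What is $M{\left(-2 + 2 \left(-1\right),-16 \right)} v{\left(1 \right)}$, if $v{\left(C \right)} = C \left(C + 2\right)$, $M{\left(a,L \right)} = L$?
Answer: $-48$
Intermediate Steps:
$v{\left(C \right)} = C \left(2 + C\right)$
$M{\left(-2 + 2 \left(-1\right),-16 \right)} v{\left(1 \right)} = - 16 \cdot 1 \left(2 + 1\right) = - 16 \cdot 1 \cdot 3 = \left(-16\right) 3 = -48$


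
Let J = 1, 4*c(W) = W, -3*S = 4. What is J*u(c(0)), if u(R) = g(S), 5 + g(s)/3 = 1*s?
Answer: -19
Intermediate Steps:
S = -4/3 (S = -⅓*4 = -4/3 ≈ -1.3333)
g(s) = -15 + 3*s (g(s) = -15 + 3*(1*s) = -15 + 3*s)
c(W) = W/4
u(R) = -19 (u(R) = -15 + 3*(-4/3) = -15 - 4 = -19)
J*u(c(0)) = 1*(-19) = -19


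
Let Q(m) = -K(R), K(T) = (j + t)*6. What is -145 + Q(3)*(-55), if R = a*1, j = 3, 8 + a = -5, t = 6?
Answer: 2825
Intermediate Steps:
a = -13 (a = -8 - 5 = -13)
R = -13 (R = -13*1 = -13)
K(T) = 54 (K(T) = (3 + 6)*6 = 9*6 = 54)
Q(m) = -54 (Q(m) = -1*54 = -54)
-145 + Q(3)*(-55) = -145 - 54*(-55) = -145 + 2970 = 2825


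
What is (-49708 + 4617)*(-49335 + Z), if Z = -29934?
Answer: 3574318479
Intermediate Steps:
(-49708 + 4617)*(-49335 + Z) = (-49708 + 4617)*(-49335 - 29934) = -45091*(-79269) = 3574318479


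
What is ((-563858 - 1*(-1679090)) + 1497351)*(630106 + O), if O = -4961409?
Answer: -11315888585649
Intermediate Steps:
((-563858 - 1*(-1679090)) + 1497351)*(630106 + O) = ((-563858 - 1*(-1679090)) + 1497351)*(630106 - 4961409) = ((-563858 + 1679090) + 1497351)*(-4331303) = (1115232 + 1497351)*(-4331303) = 2612583*(-4331303) = -11315888585649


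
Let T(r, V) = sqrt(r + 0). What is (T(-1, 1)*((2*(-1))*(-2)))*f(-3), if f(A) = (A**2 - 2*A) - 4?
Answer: 44*I ≈ 44.0*I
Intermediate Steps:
T(r, V) = sqrt(r)
f(A) = -4 + A**2 - 2*A
(T(-1, 1)*((2*(-1))*(-2)))*f(-3) = (sqrt(-1)*((2*(-1))*(-2)))*(-4 + (-3)**2 - 2*(-3)) = (I*(-2*(-2)))*(-4 + 9 + 6) = (I*4)*11 = (4*I)*11 = 44*I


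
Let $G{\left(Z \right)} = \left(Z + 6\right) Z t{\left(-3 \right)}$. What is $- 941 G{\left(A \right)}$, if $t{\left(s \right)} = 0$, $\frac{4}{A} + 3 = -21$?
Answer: $0$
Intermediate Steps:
$A = - \frac{1}{6}$ ($A = \frac{4}{-3 - 21} = \frac{4}{-24} = 4 \left(- \frac{1}{24}\right) = - \frac{1}{6} \approx -0.16667$)
$G{\left(Z \right)} = 0$ ($G{\left(Z \right)} = \left(Z + 6\right) Z 0 = \left(6 + Z\right) Z 0 = Z \left(6 + Z\right) 0 = 0$)
$- 941 G{\left(A \right)} = \left(-941\right) 0 = 0$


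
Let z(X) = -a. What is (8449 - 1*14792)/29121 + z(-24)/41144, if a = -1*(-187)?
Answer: -266422019/1198154424 ≈ -0.22236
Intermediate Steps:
a = 187
z(X) = -187 (z(X) = -1*187 = -187)
(8449 - 1*14792)/29121 + z(-24)/41144 = (8449 - 1*14792)/29121 - 187/41144 = (8449 - 14792)*(1/29121) - 187*1/41144 = -6343*1/29121 - 187/41144 = -6343/29121 - 187/41144 = -266422019/1198154424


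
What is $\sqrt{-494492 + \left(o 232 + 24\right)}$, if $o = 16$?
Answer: $2 i \sqrt{122689} \approx 700.54 i$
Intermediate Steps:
$\sqrt{-494492 + \left(o 232 + 24\right)} = \sqrt{-494492 + \left(16 \cdot 232 + 24\right)} = \sqrt{-494492 + \left(3712 + 24\right)} = \sqrt{-494492 + 3736} = \sqrt{-490756} = 2 i \sqrt{122689}$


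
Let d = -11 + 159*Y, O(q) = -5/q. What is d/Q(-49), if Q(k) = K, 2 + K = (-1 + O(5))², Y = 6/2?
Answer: 233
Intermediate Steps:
Y = 3 (Y = 6*(½) = 3)
K = 2 (K = -2 + (-1 - 5/5)² = -2 + (-1 - 5*⅕)² = -2 + (-1 - 1)² = -2 + (-2)² = -2 + 4 = 2)
Q(k) = 2
d = 466 (d = -11 + 159*3 = -11 + 477 = 466)
d/Q(-49) = 466/2 = 466*(½) = 233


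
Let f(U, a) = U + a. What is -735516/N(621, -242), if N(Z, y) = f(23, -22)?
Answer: -735516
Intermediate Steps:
N(Z, y) = 1 (N(Z, y) = 23 - 22 = 1)
-735516/N(621, -242) = -735516/1 = -735516*1 = -735516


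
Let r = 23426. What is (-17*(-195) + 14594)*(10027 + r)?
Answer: 599109777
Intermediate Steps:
(-17*(-195) + 14594)*(10027 + r) = (-17*(-195) + 14594)*(10027 + 23426) = (3315 + 14594)*33453 = 17909*33453 = 599109777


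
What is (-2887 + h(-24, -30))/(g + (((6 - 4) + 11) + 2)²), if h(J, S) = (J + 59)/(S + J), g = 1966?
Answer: -155933/118314 ≈ -1.3180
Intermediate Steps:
h(J, S) = (59 + J)/(J + S)
(-2887 + h(-24, -30))/(g + (((6 - 4) + 11) + 2)²) = (-2887 + (59 - 24)/(-24 - 30))/(1966 + (((6 - 4) + 11) + 2)²) = (-2887 + 35/(-54))/(1966 + ((2 + 11) + 2)²) = (-2887 - 1/54*35)/(1966 + (13 + 2)²) = (-2887 - 35/54)/(1966 + 15²) = -155933/(54*(1966 + 225)) = -155933/54/2191 = -155933/54*1/2191 = -155933/118314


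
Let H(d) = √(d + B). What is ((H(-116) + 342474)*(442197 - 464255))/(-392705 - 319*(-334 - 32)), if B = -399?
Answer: 7554291492/275951 + 22058*I*√515/275951 ≈ 27375.0 + 1.814*I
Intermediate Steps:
H(d) = √(-399 + d) (H(d) = √(d - 399) = √(-399 + d))
((H(-116) + 342474)*(442197 - 464255))/(-392705 - 319*(-334 - 32)) = ((√(-399 - 116) + 342474)*(442197 - 464255))/(-392705 - 319*(-334 - 32)) = ((√(-515) + 342474)*(-22058))/(-392705 - 319*(-366)) = ((I*√515 + 342474)*(-22058))/(-392705 - 1*(-116754)) = ((342474 + I*√515)*(-22058))/(-392705 + 116754) = (-7554291492 - 22058*I*√515)/(-275951) = (-7554291492 - 22058*I*√515)*(-1/275951) = 7554291492/275951 + 22058*I*√515/275951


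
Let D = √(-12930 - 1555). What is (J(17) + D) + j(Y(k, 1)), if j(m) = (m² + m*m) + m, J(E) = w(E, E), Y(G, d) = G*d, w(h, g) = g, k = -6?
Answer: 83 + I*√14485 ≈ 83.0 + 120.35*I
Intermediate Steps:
J(E) = E
j(m) = m + 2*m² (j(m) = (m² + m²) + m = 2*m² + m = m + 2*m²)
D = I*√14485 (D = √(-14485) = I*√14485 ≈ 120.35*I)
(J(17) + D) + j(Y(k, 1)) = (17 + I*√14485) + (-6*1)*(1 + 2*(-6*1)) = (17 + I*√14485) - 6*(1 + 2*(-6)) = (17 + I*√14485) - 6*(1 - 12) = (17 + I*√14485) - 6*(-11) = (17 + I*√14485) + 66 = 83 + I*√14485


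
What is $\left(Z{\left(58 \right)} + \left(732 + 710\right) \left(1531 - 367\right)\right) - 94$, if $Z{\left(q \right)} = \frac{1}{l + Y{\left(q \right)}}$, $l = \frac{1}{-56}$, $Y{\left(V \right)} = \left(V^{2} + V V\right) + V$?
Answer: $\frac{637814895966}{380015} \approx 1.6784 \cdot 10^{6}$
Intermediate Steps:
$Y{\left(V \right)} = V + 2 V^{2}$ ($Y{\left(V \right)} = \left(V^{2} + V^{2}\right) + V = 2 V^{2} + V = V + 2 V^{2}$)
$l = - \frac{1}{56} \approx -0.017857$
$Z{\left(q \right)} = \frac{1}{- \frac{1}{56} + q \left(1 + 2 q\right)}$
$\left(Z{\left(58 \right)} + \left(732 + 710\right) \left(1531 - 367\right)\right) - 94 = \left(\frac{56}{-1 + 56 \cdot 58 \left(1 + 2 \cdot 58\right)} + \left(732 + 710\right) \left(1531 - 367\right)\right) - 94 = \left(\frac{56}{-1 + 56 \cdot 58 \left(1 + 116\right)} + 1442 \cdot 1164\right) - 94 = \left(\frac{56}{-1 + 56 \cdot 58 \cdot 117} + 1678488\right) - 94 = \left(\frac{56}{-1 + 380016} + 1678488\right) - 94 = \left(\frac{56}{380015} + 1678488\right) - 94 = \frac{637850617376}{380015} - 94 = \frac{637814895966}{380015}$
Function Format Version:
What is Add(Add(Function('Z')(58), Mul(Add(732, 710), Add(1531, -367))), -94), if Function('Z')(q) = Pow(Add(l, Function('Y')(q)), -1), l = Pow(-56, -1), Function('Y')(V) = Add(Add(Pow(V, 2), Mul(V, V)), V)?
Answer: Rational(637814895966, 380015) ≈ 1.6784e+6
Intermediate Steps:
Function('Y')(V) = Add(V, Mul(2, Pow(V, 2))) (Function('Y')(V) = Add(Add(Pow(V, 2), Pow(V, 2)), V) = Add(Mul(2, Pow(V, 2)), V) = Add(V, Mul(2, Pow(V, 2))))
l = Rational(-1, 56) ≈ -0.017857
Function('Z')(q) = Pow(Add(Rational(-1, 56), Mul(q, Add(1, Mul(2, q)))), -1)
Add(Add(Function('Z')(58), Mul(Add(732, 710), Add(1531, -367))), -94) = Add(Add(Mul(56, Pow(Add(-1, Mul(56, 58, Add(1, Mul(2, 58)))), -1)), Mul(Add(732, 710), Add(1531, -367))), -94) = Add(Add(Mul(56, Pow(Add(-1, Mul(56, 58, Add(1, 116))), -1)), Mul(1442, 1164)), -94) = Add(Add(Mul(56, Pow(Add(-1, Mul(56, 58, 117)), -1)), 1678488), -94) = Add(Add(Mul(56, Pow(Add(-1, 380016), -1)), 1678488), -94) = Add(Add(Mul(56, Pow(380015, -1)), 1678488), -94) = Add(Add(Mul(56, Rational(1, 380015)), 1678488), -94) = Add(Add(Rational(56, 380015), 1678488), -94) = Add(Rational(637850617376, 380015), -94) = Rational(637814895966, 380015)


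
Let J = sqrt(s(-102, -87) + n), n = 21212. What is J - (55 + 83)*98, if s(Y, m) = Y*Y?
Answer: -13524 + 8*sqrt(494) ≈ -13346.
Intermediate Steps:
s(Y, m) = Y**2
J = 8*sqrt(494) (J = sqrt((-102)**2 + 21212) = sqrt(10404 + 21212) = sqrt(31616) = 8*sqrt(494) ≈ 177.81)
J - (55 + 83)*98 = 8*sqrt(494) - (55 + 83)*98 = 8*sqrt(494) - 138*98 = 8*sqrt(494) - 1*13524 = 8*sqrt(494) - 13524 = -13524 + 8*sqrt(494)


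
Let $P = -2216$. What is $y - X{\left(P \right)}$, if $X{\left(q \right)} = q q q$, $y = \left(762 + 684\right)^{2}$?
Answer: $10884104612$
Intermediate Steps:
$y = 2090916$ ($y = 1446^{2} = 2090916$)
$X{\left(q \right)} = q^{3}$ ($X{\left(q \right)} = q^{2} q = q^{3}$)
$y - X{\left(P \right)} = 2090916 - \left(-2216\right)^{3} = 2090916 - -10882013696 = 2090916 + 10882013696 = 10884104612$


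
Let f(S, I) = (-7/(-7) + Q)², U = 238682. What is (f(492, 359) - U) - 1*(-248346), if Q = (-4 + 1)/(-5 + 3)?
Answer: 38681/4 ≈ 9670.3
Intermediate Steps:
Q = 3/2 (Q = -3/(-2) = -3*(-½) = 3/2 ≈ 1.5000)
f(S, I) = 25/4 (f(S, I) = (-7/(-7) + 3/2)² = (-7*(-⅐) + 3/2)² = (1 + 3/2)² = (5/2)² = 25/4)
(f(492, 359) - U) - 1*(-248346) = (25/4 - 1*238682) - 1*(-248346) = (25/4 - 238682) + 248346 = -954703/4 + 248346 = 38681/4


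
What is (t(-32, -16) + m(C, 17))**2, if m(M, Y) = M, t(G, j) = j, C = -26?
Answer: 1764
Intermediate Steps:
(t(-32, -16) + m(C, 17))**2 = (-16 - 26)**2 = (-42)**2 = 1764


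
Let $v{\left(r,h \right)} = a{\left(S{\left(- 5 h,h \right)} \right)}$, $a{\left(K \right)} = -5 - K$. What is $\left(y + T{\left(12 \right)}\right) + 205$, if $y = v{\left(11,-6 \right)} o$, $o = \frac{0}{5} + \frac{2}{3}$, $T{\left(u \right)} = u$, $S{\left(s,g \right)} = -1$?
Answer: $\frac{643}{3} \approx 214.33$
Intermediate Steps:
$v{\left(r,h \right)} = -4$ ($v{\left(r,h \right)} = -5 - -1 = -5 + 1 = -4$)
$o = \frac{2}{3}$ ($o = 0 \cdot \frac{1}{5} + 2 \cdot \frac{1}{3} = 0 + \frac{2}{3} = \frac{2}{3} \approx 0.66667$)
$y = - \frac{8}{3}$ ($y = \left(-4\right) \frac{2}{3} = - \frac{8}{3} \approx -2.6667$)
$\left(y + T{\left(12 \right)}\right) + 205 = \left(- \frac{8}{3} + 12\right) + 205 = \frac{28}{3} + 205 = \frac{643}{3}$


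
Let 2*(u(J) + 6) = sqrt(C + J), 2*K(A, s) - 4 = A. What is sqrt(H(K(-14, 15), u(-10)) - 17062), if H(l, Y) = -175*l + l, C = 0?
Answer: 8*I*sqrt(253) ≈ 127.25*I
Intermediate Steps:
K(A, s) = 2 + A/2
u(J) = -6 + sqrt(J)/2 (u(J) = -6 + sqrt(0 + J)/2 = -6 + sqrt(J)/2)
H(l, Y) = -174*l
sqrt(H(K(-14, 15), u(-10)) - 17062) = sqrt(-174*(2 + (1/2)*(-14)) - 17062) = sqrt(-174*(2 - 7) - 17062) = sqrt(-174*(-5) - 17062) = sqrt(870 - 17062) = sqrt(-16192) = 8*I*sqrt(253)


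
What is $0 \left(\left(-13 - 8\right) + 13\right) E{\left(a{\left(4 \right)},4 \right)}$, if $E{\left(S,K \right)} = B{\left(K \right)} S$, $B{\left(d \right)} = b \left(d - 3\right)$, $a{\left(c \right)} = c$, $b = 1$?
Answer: $0$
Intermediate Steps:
$B{\left(d \right)} = -3 + d$ ($B{\left(d \right)} = 1 \left(d - 3\right) = 1 \left(-3 + d\right) = -3 + d$)
$E{\left(S,K \right)} = S \left(-3 + K\right)$ ($E{\left(S,K \right)} = \left(-3 + K\right) S = S \left(-3 + K\right)$)
$0 \left(\left(-13 - 8\right) + 13\right) E{\left(a{\left(4 \right)},4 \right)} = 0 \left(\left(-13 - 8\right) + 13\right) 4 \left(-3 + 4\right) = 0 \left(-21 + 13\right) 4 \cdot 1 = 0 \left(-8\right) 4 = 0 \cdot 4 = 0$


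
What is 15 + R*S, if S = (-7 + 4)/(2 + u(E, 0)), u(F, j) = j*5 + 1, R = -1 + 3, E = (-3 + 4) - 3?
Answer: 13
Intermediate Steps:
E = -2 (E = 1 - 3 = -2)
R = 2
u(F, j) = 1 + 5*j (u(F, j) = 5*j + 1 = 1 + 5*j)
S = -1 (S = (-7 + 4)/(2 + (1 + 5*0)) = -3/(2 + (1 + 0)) = -3/(2 + 1) = -3/3 = -3*⅓ = -1)
15 + R*S = 15 + 2*(-1) = 15 - 2 = 13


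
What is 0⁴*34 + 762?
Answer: 762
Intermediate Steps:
0⁴*34 + 762 = 0*34 + 762 = 0 + 762 = 762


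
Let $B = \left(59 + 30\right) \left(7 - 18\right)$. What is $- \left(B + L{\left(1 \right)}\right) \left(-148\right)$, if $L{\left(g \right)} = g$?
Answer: $-144744$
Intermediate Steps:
$B = -979$ ($B = 89 \left(-11\right) = -979$)
$- \left(B + L{\left(1 \right)}\right) \left(-148\right) = - \left(-979 + 1\right) \left(-148\right) = - \left(-978\right) \left(-148\right) = \left(-1\right) 144744 = -144744$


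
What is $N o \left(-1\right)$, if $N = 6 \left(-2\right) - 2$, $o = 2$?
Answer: $28$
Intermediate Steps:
$N = -14$ ($N = -12 - 2 = -14$)
$N o \left(-1\right) = \left(-14\right) 2 \left(-1\right) = \left(-28\right) \left(-1\right) = 28$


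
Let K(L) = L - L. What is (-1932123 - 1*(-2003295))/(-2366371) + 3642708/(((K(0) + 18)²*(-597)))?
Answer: -719480435857/38143534149 ≈ -18.862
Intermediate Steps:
K(L) = 0
(-1932123 - 1*(-2003295))/(-2366371) + 3642708/(((K(0) + 18)²*(-597))) = (-1932123 - 1*(-2003295))/(-2366371) + 3642708/(((0 + 18)²*(-597))) = (-1932123 + 2003295)*(-1/2366371) + 3642708/((18²*(-597))) = 71172*(-1/2366371) + 3642708/((324*(-597))) = -71172/2366371 + 3642708/(-193428) = -71172/2366371 + 3642708*(-1/193428) = -71172/2366371 - 303559/16119 = -719480435857/38143534149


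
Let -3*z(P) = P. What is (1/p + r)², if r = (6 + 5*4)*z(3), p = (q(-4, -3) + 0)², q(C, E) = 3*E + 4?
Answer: 421201/625 ≈ 673.92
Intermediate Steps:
q(C, E) = 4 + 3*E
z(P) = -P/3
p = 25 (p = ((4 + 3*(-3)) + 0)² = ((4 - 9) + 0)² = (-5 + 0)² = (-5)² = 25)
r = -26 (r = (6 + 5*4)*(-⅓*3) = (6 + 20)*(-1) = 26*(-1) = -26)
(1/p + r)² = (1/25 - 26)² = (-649/25)² = 421201/625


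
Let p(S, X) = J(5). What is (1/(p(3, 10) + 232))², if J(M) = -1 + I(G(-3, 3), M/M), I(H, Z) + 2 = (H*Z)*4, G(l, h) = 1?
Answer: 1/54289 ≈ 1.8420e-5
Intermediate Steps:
I(H, Z) = -2 + 4*H*Z (I(H, Z) = -2 + (H*Z)*4 = -2 + 4*H*Z)
J(M) = 1 (J(M) = -1 + (-2 + 4*1*(M/M)) = -1 + (-2 + 4*1*1) = -1 + (-2 + 4) = -1 + 2 = 1)
p(S, X) = 1
(1/(p(3, 10) + 232))² = (1/(1 + 232))² = (1/233)² = 1/54289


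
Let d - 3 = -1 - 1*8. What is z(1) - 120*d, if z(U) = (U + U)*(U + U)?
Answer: 724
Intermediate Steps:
z(U) = 4*U**2 (z(U) = (2*U)*(2*U) = 4*U**2)
d = -6 (d = 3 + (-1 - 1*8) = 3 + (-1 - 8) = 3 - 9 = -6)
z(1) - 120*d = 4*1**2 - 120*(-6) = 4*1 + 720 = 4 + 720 = 724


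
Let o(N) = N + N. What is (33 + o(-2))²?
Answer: 841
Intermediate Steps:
o(N) = 2*N
(33 + o(-2))² = (33 + 2*(-2))² = (33 - 4)² = 29² = 841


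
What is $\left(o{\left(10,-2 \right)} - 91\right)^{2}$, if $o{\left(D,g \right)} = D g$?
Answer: $12321$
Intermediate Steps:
$\left(o{\left(10,-2 \right)} - 91\right)^{2} = \left(10 \left(-2\right) - 91\right)^{2} = \left(-20 - 91\right)^{2} = \left(-111\right)^{2} = 12321$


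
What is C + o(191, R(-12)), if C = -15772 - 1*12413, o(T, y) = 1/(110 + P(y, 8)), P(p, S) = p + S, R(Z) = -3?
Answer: -3241274/115 ≈ -28185.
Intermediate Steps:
P(p, S) = S + p
o(T, y) = 1/(118 + y) (o(T, y) = 1/(110 + (8 + y)) = 1/(118 + y))
C = -28185 (C = -15772 - 12413 = -28185)
C + o(191, R(-12)) = -28185 + 1/(118 - 3) = -28185 + 1/115 = -3241274/115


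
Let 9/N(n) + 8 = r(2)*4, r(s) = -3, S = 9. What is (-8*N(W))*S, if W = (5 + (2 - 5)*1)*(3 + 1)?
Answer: 162/5 ≈ 32.400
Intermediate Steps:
W = 8 (W = (5 - 3*1)*4 = (5 - 3)*4 = 2*4 = 8)
N(n) = -9/20 (N(n) = 9/(-8 - 3*4) = 9/(-8 - 12) = 9/(-20) = 9*(-1/20) = -9/20)
(-8*N(W))*S = -8*(-9/20)*9 = (18/5)*9 = 162/5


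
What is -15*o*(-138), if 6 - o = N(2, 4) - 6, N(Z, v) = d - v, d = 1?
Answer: 31050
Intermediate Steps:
N(Z, v) = 1 - v
o = 15 (o = 6 - ((1 - 1*4) - 6) = 6 - ((1 - 4) - 6) = 6 - (-3 - 6) = 6 - 1*(-9) = 6 + 9 = 15)
-15*o*(-138) = -15*15*(-138) = -225*(-138) = 31050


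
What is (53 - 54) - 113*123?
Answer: -13900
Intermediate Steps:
(53 - 54) - 113*123 = -1 - 13899 = -13900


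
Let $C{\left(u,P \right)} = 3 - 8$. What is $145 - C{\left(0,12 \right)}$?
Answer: $150$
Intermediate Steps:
$C{\left(u,P \right)} = -5$
$145 - C{\left(0,12 \right)} = 145 - -5 = 145 + 5 = 150$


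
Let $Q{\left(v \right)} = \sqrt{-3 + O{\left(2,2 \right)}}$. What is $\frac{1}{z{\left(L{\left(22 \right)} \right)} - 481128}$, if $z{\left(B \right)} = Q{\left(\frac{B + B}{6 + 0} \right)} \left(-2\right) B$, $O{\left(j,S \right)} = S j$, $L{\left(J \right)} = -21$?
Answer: $- \frac{1}{481086} \approx -2.0786 \cdot 10^{-6}$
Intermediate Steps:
$Q{\left(v \right)} = 1$ ($Q{\left(v \right)} = \sqrt{-3 + 2 \cdot 2} = \sqrt{-3 + 4} = \sqrt{1} = 1$)
$z{\left(B \right)} = - 2 B$ ($z{\left(B \right)} = 1 \left(-2\right) B = - 2 B$)
$\frac{1}{z{\left(L{\left(22 \right)} \right)} - 481128} = \frac{1}{\left(-2\right) \left(-21\right) - 481128} = \frac{1}{42 - 481128} = \frac{1}{-481086} = - \frac{1}{481086}$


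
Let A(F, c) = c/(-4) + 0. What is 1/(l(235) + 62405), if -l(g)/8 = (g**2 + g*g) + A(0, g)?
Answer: -1/820725 ≈ -1.2184e-6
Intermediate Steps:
A(F, c) = -c/4 (A(F, c) = c*(-1/4) + 0 = -c/4 + 0 = -c/4)
l(g) = -16*g**2 + 2*g (l(g) = -8*((g**2 + g*g) - g/4) = -8*((g**2 + g**2) - g/4) = -8*(2*g**2 - g/4) = -16*g**2 + 2*g)
1/(l(235) + 62405) = 1/(2*235*(1 - 8*235) + 62405) = 1/(2*235*(1 - 1880) + 62405) = 1/(2*235*(-1879) + 62405) = 1/(-883130 + 62405) = 1/(-820725) = -1/820725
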